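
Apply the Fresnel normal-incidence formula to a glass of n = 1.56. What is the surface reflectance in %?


Fresnel reflectance at normal incidence:
  R = ((n - 1)/(n + 1))^2
  (n - 1)/(n + 1) = (1.56 - 1)/(1.56 + 1) = 0.21875
  R = 0.21875^2 = 0.0478516
  R(%) = 0.0478516 * 100 = 4.785%

4.785%


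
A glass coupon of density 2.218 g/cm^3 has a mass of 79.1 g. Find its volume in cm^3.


Rearrange rho = m / V:
  V = m / rho
  V = 79.1 / 2.218 = 35.663 cm^3

35.663 cm^3


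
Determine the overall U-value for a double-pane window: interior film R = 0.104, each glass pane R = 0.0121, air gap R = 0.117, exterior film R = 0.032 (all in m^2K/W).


Total thermal resistance (series):
  R_total = R_in + R_glass + R_air + R_glass + R_out
  R_total = 0.104 + 0.0121 + 0.117 + 0.0121 + 0.032 = 0.2772 m^2K/W
U-value = 1 / R_total = 1 / 0.2772 = 3.608 W/m^2K

3.608 W/m^2K


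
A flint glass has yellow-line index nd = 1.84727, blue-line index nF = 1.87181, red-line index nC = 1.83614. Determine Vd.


Abbe number formula: Vd = (nd - 1) / (nF - nC)
  nd - 1 = 1.84727 - 1 = 0.84727
  nF - nC = 1.87181 - 1.83614 = 0.03567
  Vd = 0.84727 / 0.03567 = 23.75

23.75


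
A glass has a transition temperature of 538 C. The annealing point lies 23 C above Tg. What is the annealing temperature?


The annealing temperature is Tg plus the offset:
  T_anneal = 538 + 23 = 561 C

561 C


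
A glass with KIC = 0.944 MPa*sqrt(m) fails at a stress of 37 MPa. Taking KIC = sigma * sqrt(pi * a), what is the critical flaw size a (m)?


Rearrange KIC = sigma * sqrt(pi * a):
  sqrt(pi * a) = KIC / sigma
  sqrt(pi * a) = 0.944 / 37 = 0.025514
  a = (KIC / sigma)^2 / pi
  a = 0.025514^2 / pi = 0.0002072 m

0.0002072 m


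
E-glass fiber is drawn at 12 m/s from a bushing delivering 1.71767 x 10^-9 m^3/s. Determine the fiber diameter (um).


Cross-sectional area from continuity:
  A = Q / v = 1.71767 x 10^-9 / 12 = 1.431392 x 10^-10 m^2
Diameter from circular cross-section:
  d = sqrt(4A / pi) * 10^6 (m -> um)
  d = sqrt(4 * 1.431392 x 10^-10 / pi) * 10^6 = 13.5 um

13.5 um


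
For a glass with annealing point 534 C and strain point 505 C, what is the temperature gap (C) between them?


Gap = T_anneal - T_strain:
  gap = 534 - 505 = 29 C

29 C


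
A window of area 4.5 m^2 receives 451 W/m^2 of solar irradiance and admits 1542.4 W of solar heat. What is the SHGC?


Rearrange Q = Area * SHGC * Irradiance:
  SHGC = Q / (Area * Irradiance)
  SHGC = 1542.4 / (4.5 * 451) = 0.76

0.76


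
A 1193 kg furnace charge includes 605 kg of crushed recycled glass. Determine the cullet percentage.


Cullet ratio = (cullet mass / total batch mass) * 100
  Ratio = 605 / 1193 * 100 = 50.71%

50.71%


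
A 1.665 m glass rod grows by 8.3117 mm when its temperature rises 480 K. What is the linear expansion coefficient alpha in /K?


Rearrange dL = alpha * L0 * dT for alpha:
  alpha = dL / (L0 * dT)
  alpha = (8.3117 / 1000) / (1.665 * 480) = 0.0000104 /K = 1.04 x 10^-5 /K

1.04 x 10^-5 /K


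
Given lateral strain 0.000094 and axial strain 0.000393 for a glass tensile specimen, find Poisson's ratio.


Poisson's ratio: nu = lateral strain / axial strain
  nu = 0.000094 / 0.000393 = 0.2392

0.2392


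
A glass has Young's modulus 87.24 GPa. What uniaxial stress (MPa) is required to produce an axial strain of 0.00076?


Rearrange E = sigma / epsilon:
  sigma = E * epsilon
  E (MPa) = 87.24 * 1000 = 87240
  sigma = 87240 * 0.00076 = 66.3 MPa

66.3 MPa


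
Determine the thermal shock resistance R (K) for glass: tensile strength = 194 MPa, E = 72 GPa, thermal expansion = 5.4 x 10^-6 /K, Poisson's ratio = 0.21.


Thermal shock resistance: R = sigma * (1 - nu) / (E * alpha)
  Numerator = 194 * (1 - 0.21) = 153.26
  Denominator = 72 * 1000 * (5.4 x 10^-6) = 0.3888
  R = 153.26 / 0.3888 = 394.2 K

394.2 K


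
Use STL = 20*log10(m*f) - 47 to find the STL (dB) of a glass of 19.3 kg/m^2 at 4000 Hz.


Mass law: STL = 20 * log10(m * f) - 47
  m * f = 19.3 * 4000 = 77200
  log10(77200) = 4.88762
  STL = 20 * 4.88762 - 47 = 97.7524 - 47 = 50.8 dB

50.8 dB


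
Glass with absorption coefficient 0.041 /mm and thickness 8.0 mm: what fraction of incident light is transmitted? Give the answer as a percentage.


Beer-Lambert law: T = exp(-alpha * thickness)
  exponent = -0.041 * 8.0 = -0.328
  T = exp(-0.328) = 0.7204
  Percentage = 0.7204 * 100 = 72.04%

72.04%


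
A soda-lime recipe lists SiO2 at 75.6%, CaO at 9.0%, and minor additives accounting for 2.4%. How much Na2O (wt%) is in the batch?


Pieces sum to 100%:
  Na2O = 100 - (SiO2 + CaO + others)
  Na2O = 100 - (75.6 + 9.0 + 2.4) = 13.0%

13.0%


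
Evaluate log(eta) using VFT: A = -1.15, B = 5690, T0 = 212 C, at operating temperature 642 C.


VFT equation: log(eta) = A + B / (T - T0)
  T - T0 = 642 - 212 = 430
  B / (T - T0) = 5690 / 430 = 13.233
  log(eta) = -1.15 + 13.233 = 12.083

12.083


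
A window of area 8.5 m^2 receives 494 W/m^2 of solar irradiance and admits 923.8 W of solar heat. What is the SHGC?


Rearrange Q = Area * SHGC * Irradiance:
  SHGC = Q / (Area * Irradiance)
  SHGC = 923.8 / (8.5 * 494) = 0.22

0.22


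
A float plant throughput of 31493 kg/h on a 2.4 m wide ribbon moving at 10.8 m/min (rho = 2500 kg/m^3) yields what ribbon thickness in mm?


Ribbon cross-section from mass balance:
  Volume rate = throughput / density = 31493 / 2500 = 12.5972 m^3/h
  thickness = volume rate / (speed * 60 * width), i.e.
  thickness = throughput / (60 * speed * width * density) * 1000
  thickness = 31493 / (60 * 10.8 * 2.4 * 2500) * 1000 = 8.1 mm

8.1 mm


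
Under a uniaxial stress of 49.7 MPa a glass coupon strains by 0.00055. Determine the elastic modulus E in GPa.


Young's modulus: E = stress / strain
  E = 49.7 MPa / 0.00055 = 90363.64 MPa
Convert to GPa: 90363.64 / 1000 = 90.36 GPa

90.36 GPa


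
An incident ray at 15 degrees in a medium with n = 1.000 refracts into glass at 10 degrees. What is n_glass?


Apply Snell's law: n1 * sin(theta1) = n2 * sin(theta2)
  n2 = n1 * sin(theta1) / sin(theta2)
  sin(15) = 0.258819
  sin(10) = 0.173648
  n2 = 1.000 * 0.258819 / 0.173648 = 1.4905

1.4905


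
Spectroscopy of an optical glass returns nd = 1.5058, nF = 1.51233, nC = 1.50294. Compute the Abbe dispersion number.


Abbe number formula: Vd = (nd - 1) / (nF - nC)
  nd - 1 = 1.5058 - 1 = 0.5058
  nF - nC = 1.51233 - 1.50294 = 0.00939
  Vd = 0.5058 / 0.00939 = 53.87

53.87


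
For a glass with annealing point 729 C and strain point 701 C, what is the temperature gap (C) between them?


Gap = T_anneal - T_strain:
  gap = 729 - 701 = 28 C

28 C


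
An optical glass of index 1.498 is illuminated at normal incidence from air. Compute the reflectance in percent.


Fresnel reflectance at normal incidence:
  R = ((n - 1)/(n + 1))^2
  (n - 1)/(n + 1) = (1.498 - 1)/(1.498 + 1) = 0.199359
  R = 0.199359^2 = 0.039744
  R(%) = 0.039744 * 100 = 3.974%

3.974%


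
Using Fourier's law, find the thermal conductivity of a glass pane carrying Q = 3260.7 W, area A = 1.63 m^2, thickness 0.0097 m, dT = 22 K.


Fourier's law rearranged: k = Q * t / (A * dT)
  Numerator = 3260.7 * 0.0097 = 31.62879
  Denominator = 1.63 * 22 = 35.86
  k = 31.62879 / 35.86 = 0.882 W/mK

0.882 W/mK


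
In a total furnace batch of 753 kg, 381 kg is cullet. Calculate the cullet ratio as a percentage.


Cullet ratio = (cullet mass / total batch mass) * 100
  Ratio = 381 / 753 * 100 = 50.6%

50.6%


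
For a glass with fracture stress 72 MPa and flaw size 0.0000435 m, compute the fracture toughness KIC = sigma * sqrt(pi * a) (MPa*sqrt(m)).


Fracture toughness: KIC = sigma * sqrt(pi * a)
  pi * a = pi * 0.0000435 = 0.000136659
  sqrt(pi * a) = 0.01169
  KIC = 72 * 0.01169 = 0.842 MPa*sqrt(m)

0.842 MPa*sqrt(m)


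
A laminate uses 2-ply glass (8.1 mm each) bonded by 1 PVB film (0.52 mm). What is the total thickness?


Total thickness = glass contribution + PVB contribution
  Glass: 2 * 8.1 = 16.2 mm
  PVB: 1 * 0.52 = 0.52 mm
  Total = 16.2 + 0.52 = 16.72 mm

16.72 mm


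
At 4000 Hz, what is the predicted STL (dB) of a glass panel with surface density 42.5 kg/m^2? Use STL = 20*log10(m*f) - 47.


Mass law: STL = 20 * log10(m * f) - 47
  m * f = 42.5 * 4000 = 170000
  log10(170000) = 5.23045
  STL = 20 * 5.23045 - 47 = 104.609 - 47 = 57.6 dB

57.6 dB


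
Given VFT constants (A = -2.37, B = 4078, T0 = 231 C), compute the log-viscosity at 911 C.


VFT equation: log(eta) = A + B / (T - T0)
  T - T0 = 911 - 231 = 680
  B / (T - T0) = 4078 / 680 = 5.997
  log(eta) = -2.37 + 5.997 = 3.627

3.627


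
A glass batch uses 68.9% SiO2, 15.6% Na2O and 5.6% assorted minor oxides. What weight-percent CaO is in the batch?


Pieces sum to 100%:
  CaO = 100 - (SiO2 + Na2O + others)
  CaO = 100 - (68.9 + 15.6 + 5.6) = 9.9%

9.9%


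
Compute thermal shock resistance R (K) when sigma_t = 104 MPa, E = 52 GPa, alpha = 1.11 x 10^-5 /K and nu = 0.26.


Thermal shock resistance: R = sigma * (1 - nu) / (E * alpha)
  Numerator = 104 * (1 - 0.26) = 76.96
  Denominator = 52 * 1000 * (1.11 x 10^-5) = 0.5772
  R = 76.96 / 0.5772 = 133.3 K

133.3 K


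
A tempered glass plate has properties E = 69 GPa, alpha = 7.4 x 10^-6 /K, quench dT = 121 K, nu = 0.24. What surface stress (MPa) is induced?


Tempering stress: sigma = E * alpha * dT / (1 - nu)
  E (MPa) = 69 * 1000 = 69000
  Numerator = 69000 * (7.4 x 10^-6) * 121 = 61.7826
  Denominator = 1 - 0.24 = 0.76
  sigma = 61.7826 / 0.76 = 81.3 MPa

81.3 MPa


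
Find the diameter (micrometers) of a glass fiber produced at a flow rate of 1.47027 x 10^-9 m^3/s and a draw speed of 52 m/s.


Cross-sectional area from continuity:
  A = Q / v = 1.47027 x 10^-9 / 52 = 2.827442 x 10^-11 m^2
Diameter from circular cross-section:
  d = sqrt(4A / pi) * 10^6 (m -> um)
  d = sqrt(4 * 2.827442 x 10^-11 / pi) * 10^6 = 6.0 um

6.0 um


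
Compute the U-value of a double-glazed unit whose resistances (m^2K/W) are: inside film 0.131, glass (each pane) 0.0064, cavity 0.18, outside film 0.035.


Total thermal resistance (series):
  R_total = R_in + R_glass + R_air + R_glass + R_out
  R_total = 0.131 + 0.0064 + 0.18 + 0.0064 + 0.035 = 0.3588 m^2K/W
U-value = 1 / R_total = 1 / 0.3588 = 2.787 W/m^2K

2.787 W/m^2K


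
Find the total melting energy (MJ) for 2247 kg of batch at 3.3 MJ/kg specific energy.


Total energy = mass * specific energy
  E = 2247 * 3.3 = 7415.1 MJ

7415.1 MJ


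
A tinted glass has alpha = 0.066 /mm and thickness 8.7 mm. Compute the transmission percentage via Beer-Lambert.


Beer-Lambert law: T = exp(-alpha * thickness)
  exponent = -0.066 * 8.7 = -0.5742
  T = exp(-0.5742) = 0.5632
  Percentage = 0.5632 * 100 = 56.32%

56.32%


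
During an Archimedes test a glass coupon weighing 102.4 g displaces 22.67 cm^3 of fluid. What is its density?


Use the definition of density:
  rho = mass / volume
  rho = 102.4 / 22.67 = 4.517 g/cm^3

4.517 g/cm^3


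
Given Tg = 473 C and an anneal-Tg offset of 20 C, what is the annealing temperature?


The annealing temperature is Tg plus the offset:
  T_anneal = 473 + 20 = 493 C

493 C


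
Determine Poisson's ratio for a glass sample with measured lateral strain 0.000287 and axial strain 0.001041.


Poisson's ratio: nu = lateral strain / axial strain
  nu = 0.000287 / 0.001041 = 0.2757

0.2757


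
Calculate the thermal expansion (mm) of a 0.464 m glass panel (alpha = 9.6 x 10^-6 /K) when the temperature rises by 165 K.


Thermal expansion formula: dL = alpha * L0 * dT
  dL = (9.6 x 10^-6) * 0.464 * 165 = 0.00073498 m
Convert to mm: 0.00073498 * 1000 = 0.735 mm

0.735 mm


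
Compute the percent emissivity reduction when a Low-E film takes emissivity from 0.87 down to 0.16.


Percentage reduction = (1 - coated/uncoated) * 100
  Ratio = 0.16 / 0.87 = 0.1839
  Reduction = (1 - 0.1839) * 100 = 81.6%

81.6%


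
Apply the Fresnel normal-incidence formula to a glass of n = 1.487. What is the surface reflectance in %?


Fresnel reflectance at normal incidence:
  R = ((n - 1)/(n + 1))^2
  (n - 1)/(n + 1) = (1.487 - 1)/(1.487 + 1) = 0.195818
  R = 0.195818^2 = 0.0383447
  R(%) = 0.0383447 * 100 = 3.834%

3.834%


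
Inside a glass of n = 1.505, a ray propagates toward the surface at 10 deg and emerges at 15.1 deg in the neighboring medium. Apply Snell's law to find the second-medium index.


Apply Snell's law: n1 * sin(theta1) = n2 * sin(theta2)
  n2 = n1 * sin(theta1) / sin(theta2)
  sin(10) = 0.173648
  sin(15.1) = 0.260505
  n2 = 1.505 * 0.173648 / 0.260505 = 1.0032

1.0032


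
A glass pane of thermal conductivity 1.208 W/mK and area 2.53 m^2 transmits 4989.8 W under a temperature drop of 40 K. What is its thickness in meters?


Fourier's law: t = k * A * dT / Q
  t = 1.208 * 2.53 * 40 / 4989.8
  t = 122.2496 / 4989.8 = 0.0245 m

0.0245 m


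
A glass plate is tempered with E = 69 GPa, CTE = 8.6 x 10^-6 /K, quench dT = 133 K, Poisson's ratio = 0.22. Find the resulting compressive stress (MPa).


Tempering stress: sigma = E * alpha * dT / (1 - nu)
  E (MPa) = 69 * 1000 = 69000
  Numerator = 69000 * (8.6 x 10^-6) * 133 = 78.9222
  Denominator = 1 - 0.22 = 0.78
  sigma = 78.9222 / 0.78 = 101.2 MPa

101.2 MPa


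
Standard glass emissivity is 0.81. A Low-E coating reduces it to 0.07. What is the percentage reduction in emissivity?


Percentage reduction = (1 - coated/uncoated) * 100
  Ratio = 0.07 / 0.81 = 0.0864
  Reduction = (1 - 0.0864) * 100 = 91.4%

91.4%


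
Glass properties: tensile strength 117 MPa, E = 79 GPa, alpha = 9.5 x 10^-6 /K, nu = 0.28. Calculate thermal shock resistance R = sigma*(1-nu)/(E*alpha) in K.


Thermal shock resistance: R = sigma * (1 - nu) / (E * alpha)
  Numerator = 117 * (1 - 0.28) = 84.24
  Denominator = 79 * 1000 * (9.5 x 10^-6) = 0.7505
  R = 84.24 / 0.7505 = 112.2 K

112.2 K


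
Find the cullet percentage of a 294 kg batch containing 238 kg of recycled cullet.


Cullet ratio = (cullet mass / total batch mass) * 100
  Ratio = 238 / 294 * 100 = 80.95%

80.95%


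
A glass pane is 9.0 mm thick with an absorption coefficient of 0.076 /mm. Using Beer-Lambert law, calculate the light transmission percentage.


Beer-Lambert law: T = exp(-alpha * thickness)
  exponent = -0.076 * 9.0 = -0.684
  T = exp(-0.684) = 0.5046
  Percentage = 0.5046 * 100 = 50.46%

50.46%


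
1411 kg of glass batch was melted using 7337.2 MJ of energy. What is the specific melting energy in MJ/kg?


Rearrange E = m * s for s:
  s = E / m
  s = 7337.2 / 1411 = 5.2 MJ/kg

5.2 MJ/kg


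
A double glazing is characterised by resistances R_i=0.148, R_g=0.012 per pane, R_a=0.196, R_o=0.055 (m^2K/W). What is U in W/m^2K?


Total thermal resistance (series):
  R_total = R_in + R_glass + R_air + R_glass + R_out
  R_total = 0.148 + 0.012 + 0.196 + 0.012 + 0.055 = 0.423 m^2K/W
U-value = 1 / R_total = 1 / 0.423 = 2.364 W/m^2K

2.364 W/m^2K


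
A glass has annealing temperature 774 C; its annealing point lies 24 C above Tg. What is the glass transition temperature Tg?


Rearrange T_anneal = Tg + offset for Tg:
  Tg = T_anneal - offset = 774 - 24 = 750 C

750 C


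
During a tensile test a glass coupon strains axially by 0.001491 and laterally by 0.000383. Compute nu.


Poisson's ratio: nu = lateral strain / axial strain
  nu = 0.000383 / 0.001491 = 0.2569

0.2569


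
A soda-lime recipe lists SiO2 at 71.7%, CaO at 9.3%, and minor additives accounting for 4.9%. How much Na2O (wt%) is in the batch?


Pieces sum to 100%:
  Na2O = 100 - (SiO2 + CaO + others)
  Na2O = 100 - (71.7 + 9.3 + 4.9) = 14.1%

14.1%


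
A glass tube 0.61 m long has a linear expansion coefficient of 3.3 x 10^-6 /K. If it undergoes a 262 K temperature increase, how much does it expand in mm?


Thermal expansion formula: dL = alpha * L0 * dT
  dL = (3.3 x 10^-6) * 0.61 * 262 = 0.00052741 m
Convert to mm: 0.00052741 * 1000 = 0.5274 mm

0.5274 mm


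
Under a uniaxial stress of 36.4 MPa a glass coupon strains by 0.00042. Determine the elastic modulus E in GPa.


Young's modulus: E = stress / strain
  E = 36.4 MPa / 0.00042 = 86666.67 MPa
Convert to GPa: 86666.67 / 1000 = 86.67 GPa

86.67 GPa


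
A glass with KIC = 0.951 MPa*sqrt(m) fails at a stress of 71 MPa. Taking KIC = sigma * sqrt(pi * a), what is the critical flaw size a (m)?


Rearrange KIC = sigma * sqrt(pi * a):
  sqrt(pi * a) = KIC / sigma
  sqrt(pi * a) = 0.951 / 71 = 0.013394
  a = (KIC / sigma)^2 / pi
  a = 0.013394^2 / pi = 0.0000571 m

0.0000571 m


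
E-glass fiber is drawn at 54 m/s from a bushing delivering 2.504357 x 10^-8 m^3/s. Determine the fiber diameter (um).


Cross-sectional area from continuity:
  A = Q / v = 2.504357 x 10^-8 / 54 = 4.637698 x 10^-10 m^2
Diameter from circular cross-section:
  d = sqrt(4A / pi) * 10^6 (m -> um)
  d = sqrt(4 * 4.637698 x 10^-10 / pi) * 10^6 = 24.3 um

24.3 um


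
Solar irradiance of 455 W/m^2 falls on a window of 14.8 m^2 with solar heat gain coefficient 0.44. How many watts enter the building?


Solar heat gain: Q = Area * SHGC * Irradiance
  Q = 14.8 * 0.44 * 455 = 2963 W

2963 W


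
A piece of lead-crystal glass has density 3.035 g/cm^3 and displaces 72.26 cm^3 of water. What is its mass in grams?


Rearrange rho = m / V:
  m = rho * V
  m = 3.035 * 72.26 = 219.309 g

219.309 g


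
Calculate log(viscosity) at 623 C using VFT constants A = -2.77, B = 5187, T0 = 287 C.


VFT equation: log(eta) = A + B / (T - T0)
  T - T0 = 623 - 287 = 336
  B / (T - T0) = 5187 / 336 = 15.438
  log(eta) = -2.77 + 15.438 = 12.668

12.668


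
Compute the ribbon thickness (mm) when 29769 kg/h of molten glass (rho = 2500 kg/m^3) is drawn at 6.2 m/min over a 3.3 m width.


Ribbon cross-section from mass balance:
  Volume rate = throughput / density = 29769 / 2500 = 11.9076 m^3/h
  thickness = volume rate / (speed * 60 * width), i.e.
  thickness = throughput / (60 * speed * width * density) * 1000
  thickness = 29769 / (60 * 6.2 * 3.3 * 2500) * 1000 = 9.7 mm

9.7 mm


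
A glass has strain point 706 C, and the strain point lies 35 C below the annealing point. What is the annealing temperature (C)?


T_anneal = T_strain + gap:
  T_anneal = 706 + 35 = 741 C

741 C


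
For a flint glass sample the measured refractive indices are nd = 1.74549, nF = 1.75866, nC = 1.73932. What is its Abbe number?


Abbe number formula: Vd = (nd - 1) / (nF - nC)
  nd - 1 = 1.74549 - 1 = 0.74549
  nF - nC = 1.75866 - 1.73932 = 0.01934
  Vd = 0.74549 / 0.01934 = 38.55

38.55


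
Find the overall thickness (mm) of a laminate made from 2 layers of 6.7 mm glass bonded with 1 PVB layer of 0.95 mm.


Total thickness = glass contribution + PVB contribution
  Glass: 2 * 6.7 = 13.4 mm
  PVB: 1 * 0.95 = 0.95 mm
  Total = 13.4 + 0.95 = 14.35 mm

14.35 mm


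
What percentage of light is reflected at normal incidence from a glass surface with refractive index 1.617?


Fresnel reflectance at normal incidence:
  R = ((n - 1)/(n + 1))^2
  (n - 1)/(n + 1) = (1.617 - 1)/(1.617 + 1) = 0.235766
  R = 0.235766^2 = 0.0555856
  R(%) = 0.0555856 * 100 = 5.559%

5.559%


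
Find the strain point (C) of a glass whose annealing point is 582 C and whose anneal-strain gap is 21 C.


Strain point = annealing point - difference:
  T_strain = 582 - 21 = 561 C

561 C


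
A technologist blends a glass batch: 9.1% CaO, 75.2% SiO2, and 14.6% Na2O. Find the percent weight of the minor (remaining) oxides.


Sum the three major oxides:
  SiO2 + Na2O + CaO = 75.2 + 14.6 + 9.1 = 98.9%
Subtract from 100%:
  Others = 100 - 98.9 = 1.1%

1.1%


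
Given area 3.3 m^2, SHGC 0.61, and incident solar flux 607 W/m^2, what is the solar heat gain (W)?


Solar heat gain: Q = Area * SHGC * Irradiance
  Q = 3.3 * 0.61 * 607 = 1221.9 W

1221.9 W


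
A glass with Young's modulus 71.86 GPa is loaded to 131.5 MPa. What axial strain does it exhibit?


Rearrange E = sigma / epsilon:
  epsilon = sigma / E
  E (MPa) = 71.86 * 1000 = 71860
  epsilon = 131.5 / 71860 = 0.00183

0.00183


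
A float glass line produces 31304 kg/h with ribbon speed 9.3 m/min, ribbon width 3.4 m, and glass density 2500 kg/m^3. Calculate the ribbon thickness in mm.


Ribbon cross-section from mass balance:
  Volume rate = throughput / density = 31304 / 2500 = 12.5216 m^3/h
  thickness = volume rate / (speed * 60 * width), i.e.
  thickness = throughput / (60 * speed * width * density) * 1000
  thickness = 31304 / (60 * 9.3 * 3.4 * 2500) * 1000 = 6.6 mm

6.6 mm


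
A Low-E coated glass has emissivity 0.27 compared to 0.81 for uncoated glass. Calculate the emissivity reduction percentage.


Percentage reduction = (1 - coated/uncoated) * 100
  Ratio = 0.27 / 0.81 = 0.3333
  Reduction = (1 - 0.3333) * 100 = 66.7%

66.7%


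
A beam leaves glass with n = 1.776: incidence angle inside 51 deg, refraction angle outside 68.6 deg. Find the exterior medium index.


Apply Snell's law: n1 * sin(theta1) = n2 * sin(theta2)
  n2 = n1 * sin(theta1) / sin(theta2)
  sin(51) = 0.777146
  sin(68.6) = 0.931056
  n2 = 1.776 * 0.777146 / 0.931056 = 1.4824

1.4824


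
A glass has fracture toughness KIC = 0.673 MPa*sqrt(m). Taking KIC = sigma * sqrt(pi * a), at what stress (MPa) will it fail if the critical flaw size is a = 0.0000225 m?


Rearrange KIC = sigma * sqrt(pi * a):
  sigma = KIC / sqrt(pi * a)
  sqrt(pi * 0.0000225) = 0.008407
  sigma = 0.673 / 0.008407 = 80.05 MPa

80.05 MPa


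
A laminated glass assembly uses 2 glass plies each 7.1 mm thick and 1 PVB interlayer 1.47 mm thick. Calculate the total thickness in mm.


Total thickness = glass contribution + PVB contribution
  Glass: 2 * 7.1 = 14.2 mm
  PVB: 1 * 1.47 = 1.47 mm
  Total = 14.2 + 1.47 = 15.67 mm

15.67 mm


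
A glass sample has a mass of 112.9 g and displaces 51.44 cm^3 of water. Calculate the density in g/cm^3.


Use the definition of density:
  rho = mass / volume
  rho = 112.9 / 51.44 = 2.195 g/cm^3

2.195 g/cm^3


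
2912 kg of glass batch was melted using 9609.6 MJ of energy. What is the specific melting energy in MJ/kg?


Rearrange E = m * s for s:
  s = E / m
  s = 9609.6 / 2912 = 3.3 MJ/kg

3.3 MJ/kg


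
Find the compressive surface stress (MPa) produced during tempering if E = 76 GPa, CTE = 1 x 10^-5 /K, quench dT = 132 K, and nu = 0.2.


Tempering stress: sigma = E * alpha * dT / (1 - nu)
  E (MPa) = 76 * 1000 = 76000
  Numerator = 76000 * (1 x 10^-5) * 132 = 100.32
  Denominator = 1 - 0.2 = 0.8
  sigma = 100.32 / 0.8 = 125.4 MPa

125.4 MPa


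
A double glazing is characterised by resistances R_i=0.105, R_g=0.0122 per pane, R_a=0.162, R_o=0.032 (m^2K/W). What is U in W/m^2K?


Total thermal resistance (series):
  R_total = R_in + R_glass + R_air + R_glass + R_out
  R_total = 0.105 + 0.0122 + 0.162 + 0.0122 + 0.032 = 0.3234 m^2K/W
U-value = 1 / R_total = 1 / 0.3234 = 3.092 W/m^2K

3.092 W/m^2K


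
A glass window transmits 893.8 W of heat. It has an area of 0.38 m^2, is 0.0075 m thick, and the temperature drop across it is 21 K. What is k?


Fourier's law rearranged: k = Q * t / (A * dT)
  Numerator = 893.8 * 0.0075 = 6.7035
  Denominator = 0.38 * 21 = 7.98
  k = 6.7035 / 7.98 = 0.84 W/mK

0.84 W/mK


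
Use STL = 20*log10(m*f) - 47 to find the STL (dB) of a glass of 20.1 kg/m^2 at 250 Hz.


Mass law: STL = 20 * log10(m * f) - 47
  m * f = 20.1 * 250 = 5025
  log10(5025) = 3.70114
  STL = 20 * 3.70114 - 47 = 74.0228 - 47 = 27.0 dB

27.0 dB


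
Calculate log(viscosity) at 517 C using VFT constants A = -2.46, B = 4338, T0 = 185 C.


VFT equation: log(eta) = A + B / (T - T0)
  T - T0 = 517 - 185 = 332
  B / (T - T0) = 4338 / 332 = 13.066
  log(eta) = -2.46 + 13.066 = 10.606

10.606


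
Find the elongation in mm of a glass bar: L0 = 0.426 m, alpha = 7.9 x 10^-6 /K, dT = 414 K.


Thermal expansion formula: dL = alpha * L0 * dT
  dL = (7.9 x 10^-6) * 0.426 * 414 = 0.00139328 m
Convert to mm: 0.00139328 * 1000 = 1.3933 mm

1.3933 mm


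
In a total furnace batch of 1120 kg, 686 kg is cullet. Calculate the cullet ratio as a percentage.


Cullet ratio = (cullet mass / total batch mass) * 100
  Ratio = 686 / 1120 * 100 = 61.25%

61.25%


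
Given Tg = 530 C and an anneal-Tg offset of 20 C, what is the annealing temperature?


The annealing temperature is Tg plus the offset:
  T_anneal = 530 + 20 = 550 C

550 C


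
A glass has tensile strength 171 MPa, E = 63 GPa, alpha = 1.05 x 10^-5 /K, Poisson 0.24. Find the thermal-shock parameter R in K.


Thermal shock resistance: R = sigma * (1 - nu) / (E * alpha)
  Numerator = 171 * (1 - 0.24) = 129.96
  Denominator = 63 * 1000 * (1.05 x 10^-5) = 0.6615
  R = 129.96 / 0.6615 = 196.5 K

196.5 K


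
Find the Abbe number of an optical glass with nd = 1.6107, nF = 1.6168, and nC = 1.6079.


Abbe number formula: Vd = (nd - 1) / (nF - nC)
  nd - 1 = 1.6107 - 1 = 0.6107
  nF - nC = 1.6168 - 1.6079 = 0.0089
  Vd = 0.6107 / 0.0089 = 68.62

68.62


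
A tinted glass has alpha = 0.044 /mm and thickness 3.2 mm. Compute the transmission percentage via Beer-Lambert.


Beer-Lambert law: T = exp(-alpha * thickness)
  exponent = -0.044 * 3.2 = -0.1408
  T = exp(-0.1408) = 0.8687
  Percentage = 0.8687 * 100 = 86.87%

86.87%


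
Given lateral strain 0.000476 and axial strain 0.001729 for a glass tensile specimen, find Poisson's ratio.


Poisson's ratio: nu = lateral strain / axial strain
  nu = 0.000476 / 0.001729 = 0.2753

0.2753


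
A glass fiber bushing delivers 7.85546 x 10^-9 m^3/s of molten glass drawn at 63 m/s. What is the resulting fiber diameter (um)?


Cross-sectional area from continuity:
  A = Q / v = 7.85546 x 10^-9 / 63 = 1.246898 x 10^-10 m^2
Diameter from circular cross-section:
  d = sqrt(4A / pi) * 10^6 (m -> um)
  d = sqrt(4 * 1.246898 x 10^-10 / pi) * 10^6 = 12.6 um

12.6 um


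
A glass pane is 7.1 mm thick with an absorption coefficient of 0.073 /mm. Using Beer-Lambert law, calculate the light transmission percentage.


Beer-Lambert law: T = exp(-alpha * thickness)
  exponent = -0.073 * 7.1 = -0.5183
  T = exp(-0.5183) = 0.5955
  Percentage = 0.5955 * 100 = 59.55%

59.55%


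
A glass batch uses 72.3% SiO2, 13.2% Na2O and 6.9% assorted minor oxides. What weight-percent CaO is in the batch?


Pieces sum to 100%:
  CaO = 100 - (SiO2 + Na2O + others)
  CaO = 100 - (72.3 + 13.2 + 6.9) = 7.6%

7.6%


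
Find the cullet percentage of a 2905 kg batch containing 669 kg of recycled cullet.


Cullet ratio = (cullet mass / total batch mass) * 100
  Ratio = 669 / 2905 * 100 = 23.03%

23.03%


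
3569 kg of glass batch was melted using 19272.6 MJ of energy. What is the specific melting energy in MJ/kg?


Rearrange E = m * s for s:
  s = E / m
  s = 19272.6 / 3569 = 5.4 MJ/kg

5.4 MJ/kg


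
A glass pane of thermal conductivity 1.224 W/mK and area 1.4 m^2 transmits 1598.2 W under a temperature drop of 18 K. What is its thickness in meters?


Fourier's law: t = k * A * dT / Q
  t = 1.224 * 1.4 * 18 / 1598.2
  t = 30.8448 / 1598.2 = 0.0193 m

0.0193 m


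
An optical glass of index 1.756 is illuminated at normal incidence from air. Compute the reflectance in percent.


Fresnel reflectance at normal incidence:
  R = ((n - 1)/(n + 1))^2
  (n - 1)/(n + 1) = (1.756 - 1)/(1.756 + 1) = 0.274311
  R = 0.274311^2 = 0.0752465
  R(%) = 0.0752465 * 100 = 7.525%

7.525%


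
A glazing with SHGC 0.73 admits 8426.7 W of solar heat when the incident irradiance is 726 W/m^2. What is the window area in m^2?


Rearrange Q = Area * SHGC * Irradiance:
  Area = Q / (SHGC * Irradiance)
  Area = 8426.7 / (0.73 * 726) = 15.9 m^2

15.9 m^2


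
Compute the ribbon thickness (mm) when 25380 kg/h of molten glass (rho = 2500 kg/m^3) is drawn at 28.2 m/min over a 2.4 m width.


Ribbon cross-section from mass balance:
  Volume rate = throughput / density = 25380 / 2500 = 10.152 m^3/h
  thickness = volume rate / (speed * 60 * width), i.e.
  thickness = throughput / (60 * speed * width * density) * 1000
  thickness = 25380 / (60 * 28.2 * 2.4 * 2500) * 1000 = 2.5 mm

2.5 mm


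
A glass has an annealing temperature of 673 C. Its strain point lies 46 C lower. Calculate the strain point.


Strain point = annealing point - difference:
  T_strain = 673 - 46 = 627 C

627 C


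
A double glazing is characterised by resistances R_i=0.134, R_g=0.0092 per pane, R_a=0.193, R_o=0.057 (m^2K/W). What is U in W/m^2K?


Total thermal resistance (series):
  R_total = R_in + R_glass + R_air + R_glass + R_out
  R_total = 0.134 + 0.0092 + 0.193 + 0.0092 + 0.057 = 0.4024 m^2K/W
U-value = 1 / R_total = 1 / 0.4024 = 2.485 W/m^2K

2.485 W/m^2K


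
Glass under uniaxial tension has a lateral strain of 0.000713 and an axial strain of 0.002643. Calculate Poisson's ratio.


Poisson's ratio: nu = lateral strain / axial strain
  nu = 0.000713 / 0.002643 = 0.2698

0.2698


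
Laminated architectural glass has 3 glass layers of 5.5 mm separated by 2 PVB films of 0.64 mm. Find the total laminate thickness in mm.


Total thickness = glass contribution + PVB contribution
  Glass: 3 * 5.5 = 16.5 mm
  PVB: 2 * 0.64 = 1.28 mm
  Total = 16.5 + 1.28 = 17.78 mm

17.78 mm


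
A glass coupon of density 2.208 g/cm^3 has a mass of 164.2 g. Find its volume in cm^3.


Rearrange rho = m / V:
  V = m / rho
  V = 164.2 / 2.208 = 74.366 cm^3

74.366 cm^3


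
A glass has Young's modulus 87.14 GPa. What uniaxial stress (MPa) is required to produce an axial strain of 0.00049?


Rearrange E = sigma / epsilon:
  sigma = E * epsilon
  E (MPa) = 87.14 * 1000 = 87140
  sigma = 87140 * 0.00049 = 42.7 MPa

42.7 MPa


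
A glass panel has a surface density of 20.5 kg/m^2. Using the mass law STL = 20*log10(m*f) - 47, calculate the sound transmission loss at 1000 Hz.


Mass law: STL = 20 * log10(m * f) - 47
  m * f = 20.5 * 1000 = 20500
  log10(20500) = 4.31175
  STL = 20 * 4.31175 - 47 = 86.235 - 47 = 39.2 dB

39.2 dB


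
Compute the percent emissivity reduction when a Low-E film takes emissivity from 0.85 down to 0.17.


Percentage reduction = (1 - coated/uncoated) * 100
  Ratio = 0.17 / 0.85 = 0.2
  Reduction = (1 - 0.2) * 100 = 80.0%

80.0%


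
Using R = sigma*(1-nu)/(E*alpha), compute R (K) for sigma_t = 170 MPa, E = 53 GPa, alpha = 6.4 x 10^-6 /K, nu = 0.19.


Thermal shock resistance: R = sigma * (1 - nu) / (E * alpha)
  Numerator = 170 * (1 - 0.19) = 137.7
  Denominator = 53 * 1000 * (6.4 x 10^-6) = 0.3392
  R = 137.7 / 0.3392 = 406.0 K

406.0 K


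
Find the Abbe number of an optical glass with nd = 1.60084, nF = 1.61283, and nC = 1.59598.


Abbe number formula: Vd = (nd - 1) / (nF - nC)
  nd - 1 = 1.60084 - 1 = 0.60084
  nF - nC = 1.61283 - 1.59598 = 0.01685
  Vd = 0.60084 / 0.01685 = 35.66

35.66


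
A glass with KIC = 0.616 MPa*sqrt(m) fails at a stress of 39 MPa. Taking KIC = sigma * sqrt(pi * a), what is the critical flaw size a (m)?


Rearrange KIC = sigma * sqrt(pi * a):
  sqrt(pi * a) = KIC / sigma
  sqrt(pi * a) = 0.616 / 39 = 0.015795
  a = (KIC / sigma)^2 / pi
  a = 0.015795^2 / pi = 0.0000794 m

0.0000794 m


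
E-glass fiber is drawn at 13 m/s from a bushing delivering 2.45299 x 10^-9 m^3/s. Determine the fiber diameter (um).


Cross-sectional area from continuity:
  A = Q / v = 2.45299 x 10^-9 / 13 = 1.886915 x 10^-10 m^2
Diameter from circular cross-section:
  d = sqrt(4A / pi) * 10^6 (m -> um)
  d = sqrt(4 * 1.886915 x 10^-10 / pi) * 10^6 = 15.5 um

15.5 um


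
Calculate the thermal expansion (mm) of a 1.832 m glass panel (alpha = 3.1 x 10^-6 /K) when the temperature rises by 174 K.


Thermal expansion formula: dL = alpha * L0 * dT
  dL = (3.1 x 10^-6) * 1.832 * 174 = 0.00098818 m
Convert to mm: 0.00098818 * 1000 = 0.9882 mm

0.9882 mm


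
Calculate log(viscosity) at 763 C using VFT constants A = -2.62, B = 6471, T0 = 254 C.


VFT equation: log(eta) = A + B / (T - T0)
  T - T0 = 763 - 254 = 509
  B / (T - T0) = 6471 / 509 = 12.713
  log(eta) = -2.62 + 12.713 = 10.093

10.093


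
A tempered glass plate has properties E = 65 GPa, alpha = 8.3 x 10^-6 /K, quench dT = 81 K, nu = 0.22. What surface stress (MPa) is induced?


Tempering stress: sigma = E * alpha * dT / (1 - nu)
  E (MPa) = 65 * 1000 = 65000
  Numerator = 65000 * (8.3 x 10^-6) * 81 = 43.6995
  Denominator = 1 - 0.22 = 0.78
  sigma = 43.6995 / 0.78 = 56.0 MPa

56.0 MPa


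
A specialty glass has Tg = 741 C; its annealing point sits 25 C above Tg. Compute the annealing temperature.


The annealing temperature is Tg plus the offset:
  T_anneal = 741 + 25 = 766 C

766 C


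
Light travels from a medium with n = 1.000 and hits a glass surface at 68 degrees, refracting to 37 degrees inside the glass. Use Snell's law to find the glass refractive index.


Apply Snell's law: n1 * sin(theta1) = n2 * sin(theta2)
  n2 = n1 * sin(theta1) / sin(theta2)
  sin(68) = 0.927184
  sin(37) = 0.601815
  n2 = 1.000 * 0.927184 / 0.601815 = 1.5406

1.5406


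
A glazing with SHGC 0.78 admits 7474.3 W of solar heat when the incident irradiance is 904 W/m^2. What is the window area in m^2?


Rearrange Q = Area * SHGC * Irradiance:
  Area = Q / (SHGC * Irradiance)
  Area = 7474.3 / (0.78 * 904) = 10.6 m^2

10.6 m^2


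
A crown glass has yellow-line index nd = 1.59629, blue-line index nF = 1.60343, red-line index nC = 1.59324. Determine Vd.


Abbe number formula: Vd = (nd - 1) / (nF - nC)
  nd - 1 = 1.59629 - 1 = 0.59629
  nF - nC = 1.60343 - 1.59324 = 0.01019
  Vd = 0.59629 / 0.01019 = 58.52

58.52


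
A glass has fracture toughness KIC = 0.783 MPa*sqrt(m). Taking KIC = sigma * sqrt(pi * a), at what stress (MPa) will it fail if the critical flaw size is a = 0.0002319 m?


Rearrange KIC = sigma * sqrt(pi * a):
  sigma = KIC / sqrt(pi * a)
  sqrt(pi * 0.0002319) = 0.026991
  sigma = 0.783 / 0.026991 = 29.01 MPa

29.01 MPa


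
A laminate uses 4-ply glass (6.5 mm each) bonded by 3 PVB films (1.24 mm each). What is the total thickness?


Total thickness = glass contribution + PVB contribution
  Glass: 4 * 6.5 = 26.0 mm
  PVB: 3 * 1.24 = 3.72 mm
  Total = 26.0 + 3.72 = 29.72 mm

29.72 mm


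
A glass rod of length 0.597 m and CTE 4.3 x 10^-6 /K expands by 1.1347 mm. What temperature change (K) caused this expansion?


Rearrange dL = alpha * L0 * dT for dT:
  dT = dL / (alpha * L0)
  dL (m) = 1.1347 / 1000 = 0.0011347
  dT = 0.0011347 / ((4.3 x 10^-6) * 0.597) = 442.0 K

442.0 K


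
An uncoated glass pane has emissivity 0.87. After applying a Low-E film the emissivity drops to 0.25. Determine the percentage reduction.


Percentage reduction = (1 - coated/uncoated) * 100
  Ratio = 0.25 / 0.87 = 0.2874
  Reduction = (1 - 0.2874) * 100 = 71.3%

71.3%


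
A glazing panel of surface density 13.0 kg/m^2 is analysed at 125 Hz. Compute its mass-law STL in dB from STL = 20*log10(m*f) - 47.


Mass law: STL = 20 * log10(m * f) - 47
  m * f = 13.0 * 125 = 1625
  log10(1625) = 3.21085
  STL = 20 * 3.21085 - 47 = 64.217 - 47 = 17.2 dB

17.2 dB


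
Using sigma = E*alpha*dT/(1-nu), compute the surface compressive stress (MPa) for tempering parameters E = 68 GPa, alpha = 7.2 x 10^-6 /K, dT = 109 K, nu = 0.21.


Tempering stress: sigma = E * alpha * dT / (1 - nu)
  E (MPa) = 68 * 1000 = 68000
  Numerator = 68000 * (7.2 x 10^-6) * 109 = 53.3664
  Denominator = 1 - 0.21 = 0.79
  sigma = 53.3664 / 0.79 = 67.6 MPa

67.6 MPa


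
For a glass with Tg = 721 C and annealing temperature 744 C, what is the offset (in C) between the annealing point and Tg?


Offset = T_anneal - Tg:
  offset = 744 - 721 = 23 C

23 C


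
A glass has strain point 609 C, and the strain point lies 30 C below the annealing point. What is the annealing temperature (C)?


T_anneal = T_strain + gap:
  T_anneal = 609 + 30 = 639 C

639 C


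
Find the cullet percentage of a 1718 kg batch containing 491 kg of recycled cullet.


Cullet ratio = (cullet mass / total batch mass) * 100
  Ratio = 491 / 1718 * 100 = 28.58%

28.58%


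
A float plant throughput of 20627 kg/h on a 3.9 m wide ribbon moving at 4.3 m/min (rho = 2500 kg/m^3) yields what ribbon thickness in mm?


Ribbon cross-section from mass balance:
  Volume rate = throughput / density = 20627 / 2500 = 8.2508 m^3/h
  thickness = volume rate / (speed * 60 * width), i.e.
  thickness = throughput / (60 * speed * width * density) * 1000
  thickness = 20627 / (60 * 4.3 * 3.9 * 2500) * 1000 = 8.2 mm

8.2 mm


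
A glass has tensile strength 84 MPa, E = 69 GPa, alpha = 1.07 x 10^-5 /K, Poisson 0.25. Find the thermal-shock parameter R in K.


Thermal shock resistance: R = sigma * (1 - nu) / (E * alpha)
  Numerator = 84 * (1 - 0.25) = 63.0
  Denominator = 69 * 1000 * (1.07 x 10^-5) = 0.7383
  R = 63.0 / 0.7383 = 85.3 K

85.3 K


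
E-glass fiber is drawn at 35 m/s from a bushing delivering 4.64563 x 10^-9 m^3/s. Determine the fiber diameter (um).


Cross-sectional area from continuity:
  A = Q / v = 4.64563 x 10^-9 / 35 = 1.327323 x 10^-10 m^2
Diameter from circular cross-section:
  d = sqrt(4A / pi) * 10^6 (m -> um)
  d = sqrt(4 * 1.327323 x 10^-10 / pi) * 10^6 = 13.0 um

13.0 um


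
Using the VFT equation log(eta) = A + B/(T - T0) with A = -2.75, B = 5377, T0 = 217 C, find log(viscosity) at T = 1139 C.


VFT equation: log(eta) = A + B / (T - T0)
  T - T0 = 1139 - 217 = 922
  B / (T - T0) = 5377 / 922 = 5.832
  log(eta) = -2.75 + 5.832 = 3.082

3.082


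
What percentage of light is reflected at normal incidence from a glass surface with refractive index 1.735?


Fresnel reflectance at normal incidence:
  R = ((n - 1)/(n + 1))^2
  (n - 1)/(n + 1) = (1.735 - 1)/(1.735 + 1) = 0.268739
  R = 0.268739^2 = 0.0722207
  R(%) = 0.0722207 * 100 = 7.222%

7.222%


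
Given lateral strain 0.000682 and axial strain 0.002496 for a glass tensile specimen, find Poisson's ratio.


Poisson's ratio: nu = lateral strain / axial strain
  nu = 0.000682 / 0.002496 = 0.2732

0.2732


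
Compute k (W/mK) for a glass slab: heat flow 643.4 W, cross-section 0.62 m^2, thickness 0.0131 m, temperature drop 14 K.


Fourier's law rearranged: k = Q * t / (A * dT)
  Numerator = 643.4 * 0.0131 = 8.42854
  Denominator = 0.62 * 14 = 8.68
  k = 8.42854 / 8.68 = 0.971 W/mK

0.971 W/mK


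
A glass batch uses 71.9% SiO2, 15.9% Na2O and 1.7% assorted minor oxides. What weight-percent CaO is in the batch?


Pieces sum to 100%:
  CaO = 100 - (SiO2 + Na2O + others)
  CaO = 100 - (71.9 + 15.9 + 1.7) = 10.5%

10.5%


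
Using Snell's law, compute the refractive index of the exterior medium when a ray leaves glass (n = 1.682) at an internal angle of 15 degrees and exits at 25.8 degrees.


Apply Snell's law: n1 * sin(theta1) = n2 * sin(theta2)
  n2 = n1 * sin(theta1) / sin(theta2)
  sin(15) = 0.258819
  sin(25.8) = 0.435231
  n2 = 1.682 * 0.258819 / 0.435231 = 1.0002

1.0002


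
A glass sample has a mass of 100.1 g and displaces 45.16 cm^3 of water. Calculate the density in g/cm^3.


Use the definition of density:
  rho = mass / volume
  rho = 100.1 / 45.16 = 2.217 g/cm^3

2.217 g/cm^3


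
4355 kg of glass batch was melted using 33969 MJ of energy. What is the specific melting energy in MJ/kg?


Rearrange E = m * s for s:
  s = E / m
  s = 33969 / 4355 = 7.8 MJ/kg

7.8 MJ/kg


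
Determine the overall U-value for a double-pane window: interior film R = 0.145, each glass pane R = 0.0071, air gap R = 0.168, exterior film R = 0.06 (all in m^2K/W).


Total thermal resistance (series):
  R_total = R_in + R_glass + R_air + R_glass + R_out
  R_total = 0.145 + 0.0071 + 0.168 + 0.0071 + 0.06 = 0.3872 m^2K/W
U-value = 1 / R_total = 1 / 0.3872 = 2.583 W/m^2K

2.583 W/m^2K


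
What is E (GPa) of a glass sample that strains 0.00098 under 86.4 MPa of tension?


Young's modulus: E = stress / strain
  E = 86.4 MPa / 0.00098 = 88163.27 MPa
Convert to GPa: 88163.27 / 1000 = 88.16 GPa

88.16 GPa
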